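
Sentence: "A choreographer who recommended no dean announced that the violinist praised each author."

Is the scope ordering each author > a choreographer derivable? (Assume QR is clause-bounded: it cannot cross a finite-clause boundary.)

The DP *each author* is contained in the finite complement clause *that the violinist praised each author*.
With QR restricted to its own tensed clause, the embedded quantifier cannot reach a matrix scope position.
So *each author* cannot raise high enough to outscope *a choreographer*; only the surface ordering *a choreographer* > *each author* is available.

No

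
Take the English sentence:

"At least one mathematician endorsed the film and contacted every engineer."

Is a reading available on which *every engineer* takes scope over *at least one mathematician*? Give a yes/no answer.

No

*every engineer* sits inside one conjunct of the coordinate structure (*contacted every engineer*).
Coordinate structures are islands for non-across-the-board movement, QR included.
So *every engineer* cannot raise to a position above *at least one mathematician*.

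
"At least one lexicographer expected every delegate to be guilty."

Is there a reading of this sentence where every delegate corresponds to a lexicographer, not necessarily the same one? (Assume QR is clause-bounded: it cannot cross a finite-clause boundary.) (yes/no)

The described interpretation is the *every delegate* > *at least one lexicographer* scoping.
ECM infinitives lack a CP barrier, so *every delegate* can QR over the matrix subject *at least one lexicographer*.
Nothing blocks QR of the lower DP to a position above the higher one, so inverse scope is available.

Yes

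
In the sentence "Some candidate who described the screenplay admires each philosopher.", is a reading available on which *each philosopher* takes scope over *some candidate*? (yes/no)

The relative clause *who described the screenplay* modifies *some candidate*, but *each philosopher* is not inside that relative clause — it is an argument of the matrix verb.
No island intervenes, so both surface and inverse scope are derivable.

Yes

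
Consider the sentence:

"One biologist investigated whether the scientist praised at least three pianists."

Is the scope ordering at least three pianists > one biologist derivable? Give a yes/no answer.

*at least three pianists* is embedded in the embedded question *whether the scientist praised at least three pianists*.
Embedded questions are wh-islands: a quantifier inside an indirect question cannot QR into the matrix clause.
So the wide-scope reading for *at least three pianists* is blocked.
(Only the surface reading survives: one fixed biologist with respect to all the relevant pianists.)

No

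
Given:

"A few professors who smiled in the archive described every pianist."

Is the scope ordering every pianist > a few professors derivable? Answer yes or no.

Yes

Although the sentence contains a relative clause (*who smiled in the archive*), *every pianist* is outside it, in the matrix VP.
With no island boundary between them, the object can take inverse scope over the subject via ordinary QR within the clause.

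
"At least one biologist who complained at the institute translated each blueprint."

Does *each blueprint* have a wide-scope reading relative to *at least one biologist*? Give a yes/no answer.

Yes

*each blueprint* sits in the matrix clause, not in the relative clause on *at least one biologist*.
Nothing blocks QR of the lower DP to a position above the higher one, so inverse scope is available.
Both orderings are possible: *at least one biologist* > *each blueprint* and *each blueprint* > *at least one biologist*.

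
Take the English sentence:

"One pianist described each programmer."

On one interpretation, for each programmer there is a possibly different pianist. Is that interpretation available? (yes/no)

Yes

That reading corresponds to *each programmer* > *one pianist*.
Both DPs are arguments of the same predicate; there is no clause or island boundary between them.
Ordinary QR to a clause-peripheral position gives the wide-scope LF for the lower DP.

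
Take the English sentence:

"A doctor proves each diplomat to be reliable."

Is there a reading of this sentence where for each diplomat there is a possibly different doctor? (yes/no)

Yes

The described interpretation is the *each diplomat* > *a doctor* scoping.
This is an ECM construction: *each diplomat* is the infinitival subject, Case-marked by the matrix verb, and the infinitive is transparent for QR.
QR within a single clause is free, so the lower quantifier may take scope over the higher one.
The sentence is scopally ambiguous between *a doctor* > *each diplomat* and *each diplomat* > *a doctor*.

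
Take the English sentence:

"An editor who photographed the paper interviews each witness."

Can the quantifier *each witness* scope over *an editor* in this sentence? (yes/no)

Although the sentence contains a relative clause (*who photographed the paper*), *each witness* is outside it, in the matrix VP.
Nothing blocks QR of the lower DP to a position above the higher one, so inverse scope is available.

Yes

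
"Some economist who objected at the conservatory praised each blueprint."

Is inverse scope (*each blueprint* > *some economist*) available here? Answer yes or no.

Yes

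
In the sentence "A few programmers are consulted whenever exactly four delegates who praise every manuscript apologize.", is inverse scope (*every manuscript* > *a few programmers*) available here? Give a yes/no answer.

*every manuscript* is embedded in the relative clause *who praise every manuscript*, which is itself inside the adjunct *whenever exactly four delegates who praise every manuscript apologize*.
Even if one barrier were somehow void, the other would still block QR.
So *every manuscript* cannot raise to a position above *a few programmers*.

No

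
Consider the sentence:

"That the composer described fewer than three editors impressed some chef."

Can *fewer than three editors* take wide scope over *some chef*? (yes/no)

No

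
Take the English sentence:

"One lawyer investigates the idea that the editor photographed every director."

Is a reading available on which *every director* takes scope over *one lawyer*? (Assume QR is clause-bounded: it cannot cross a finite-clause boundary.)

*every director* sits inside the complex NP *the idea that the editor photographed every director*.
Noun-complement clauses are scope islands (the Complex NP Constraint): a quantifier inside one cannot scope into the matrix.
*every director* is confined to the island and cannot take scope over *one lawyer*.
(Only the surface reading survives: one fixed lawyer with respect to all the relevant directors.)

No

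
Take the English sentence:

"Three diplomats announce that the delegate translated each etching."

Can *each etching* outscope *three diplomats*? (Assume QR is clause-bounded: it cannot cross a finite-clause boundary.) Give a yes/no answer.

No

*each etching* occurs within the finite complement clause *that the delegate translated each etching*.
With QR restricted to its own tensed clause, the embedded quantifier cannot reach a matrix scope position.
The inverse ordering *each etching* > *three diplomats* is therefore underivable.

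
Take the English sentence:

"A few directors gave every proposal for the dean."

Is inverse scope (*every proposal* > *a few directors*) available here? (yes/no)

*a few directors* and *every proposal* are co-arguments of the matrix verb, with nothing but a clause-internal boundary between them.
Clause-internal QR can adjoin the lower DP above the subject, yielding the inverse reading.
So *every proposal* > *a few directors* is among the available readings.

Yes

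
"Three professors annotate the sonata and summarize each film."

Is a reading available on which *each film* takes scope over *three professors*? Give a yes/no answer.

The target quantifier *each film* is part of one conjunct of the coordinate structure (*summarize each film*).
Coordinate structures are islands for non-across-the-board movement, QR included.
There is no licit LF on which *each film* c-commands *three professors*.

No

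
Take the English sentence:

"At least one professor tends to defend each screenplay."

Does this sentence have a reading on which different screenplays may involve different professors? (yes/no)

Yes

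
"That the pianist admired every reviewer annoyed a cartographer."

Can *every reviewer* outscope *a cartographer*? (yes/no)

The DP *every reviewer* is contained in the sentential subject *that the pianist admired every reviewer*.
Clausal subjects are scope islands; QR from inside the subject into the matrix is barred.
So *every reviewer* cannot raise to a position above *a cartographer*.

No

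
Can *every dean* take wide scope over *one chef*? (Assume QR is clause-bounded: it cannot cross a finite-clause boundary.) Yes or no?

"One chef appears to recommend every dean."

Yes

Raising constructions are monoclausal for scope purposes; *every dean* is not separated from *one chef* by any island.
Clause-internal QR can adjoin the lower DP above the subject, yielding the inverse reading.
So *every dean* > *one chef* is among the available readings.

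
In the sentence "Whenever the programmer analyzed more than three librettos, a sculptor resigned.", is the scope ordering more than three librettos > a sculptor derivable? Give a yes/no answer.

*more than three librettos* is embedded in the adjunct clause *whenever the programmer analyzed more than three librettos*.
The adjunct-island constraint bars QR out of an adverbial clause.
The ordering *more than three librettos* > *a sculptor* is therefore underivable.

No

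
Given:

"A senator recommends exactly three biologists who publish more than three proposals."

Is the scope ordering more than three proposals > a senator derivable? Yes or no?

No

*more than three proposals* occurs within the relative clause *who publish more than three proposals* modifying *exactly three biologists*.
The relative clause forms an island for QR, so the quantifier is confined to the head noun's restrictor.
There is no licit LF on which *more than three proposals* c-commands *a senator*.
(Only the surface reading survives: one fixed senator with respect to all the relevant proposals.)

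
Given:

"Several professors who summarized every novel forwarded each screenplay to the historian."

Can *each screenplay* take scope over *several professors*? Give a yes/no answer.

*each screenplay* is a matrix argument; only *several professors* is modified by the relative clause *who summarized every novel*, so the RC island is irrelevant to the target quantifier.
Since no island is crossed, the inverse ordering is licensed alongside surface scope.

Yes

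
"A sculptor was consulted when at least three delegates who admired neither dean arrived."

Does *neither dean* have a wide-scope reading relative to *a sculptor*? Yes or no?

No

The DP *neither dean* is contained in the relative clause *who admired neither dean*, which is itself inside the adjunct *when at least three delegates who admired neither dean arrived*.
Even if one barrier were somehow void, the other would still block QR.
Hence only narrow scope for *neither dean* (under *a sculptor*) survives.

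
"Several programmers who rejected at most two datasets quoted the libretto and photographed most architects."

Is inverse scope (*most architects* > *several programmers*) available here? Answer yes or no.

No

The DP *most architects* is contained in one conjunct of the coordinate structure (*photographed most architects*).
Coordinate structures are islands for non-across-the-board movement, QR included.
*most architects* > *several programmers* would require crossing that boundary, which is illicit.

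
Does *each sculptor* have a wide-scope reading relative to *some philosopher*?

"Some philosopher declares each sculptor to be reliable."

Yes

*each sculptor* is the subject of an ECM infinitive — the infinitival complement of an ECM verb is not a scope island, so *each sculptor* can raise into the matrix clause.
Nothing blocks QR of the lower DP to a position above the higher one, so inverse scope is available.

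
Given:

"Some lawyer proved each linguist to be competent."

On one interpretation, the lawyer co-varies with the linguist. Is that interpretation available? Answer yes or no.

The paraphrase describes the scope ordering *each linguist* > *some lawyer*.
*each linguist* is an ECM subject; ECM complements are not islands, and the embedded quantifier may take matrix scope.
Since no island is crossed, the inverse ordering is licensed alongside surface scope.

Yes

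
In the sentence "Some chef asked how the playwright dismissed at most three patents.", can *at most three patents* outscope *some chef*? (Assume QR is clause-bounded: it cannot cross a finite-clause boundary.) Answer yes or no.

The target quantifier *at most three patents* is part of the embedded question *how the playwright dismissed at most three patents*.
Embedded questions are wh-islands: a quantifier inside an indirect question cannot QR into the matrix clause.
So *at most three patents* cannot raise high enough to outscope *some chef*; only the surface ordering *some chef* > *at most three patents* is available.
(Only the surface reading survives: one fixed chef with respect to all the relevant patents.)

No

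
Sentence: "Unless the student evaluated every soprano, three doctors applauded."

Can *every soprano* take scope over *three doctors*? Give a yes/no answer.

No

Structurally, *every soprano* is inside the adjunct clause *unless the student evaluated every soprano*.
Adjunct clauses are scope islands: a quantifier inside an adjunct cannot raise into the matrix clause.
So *every soprano* cannot raise to a position above *three doctors*.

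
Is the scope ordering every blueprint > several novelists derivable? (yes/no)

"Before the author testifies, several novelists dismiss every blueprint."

The adjunct island is irrelevant here — *every blueprint* and *several novelists* are both in the matrix clause.
Nothing blocks QR of the lower DP to a position above the higher one, so inverse scope is available.

Yes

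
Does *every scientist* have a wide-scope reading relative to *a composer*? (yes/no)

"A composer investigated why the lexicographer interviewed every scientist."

*every scientist* sits inside the embedded question *why the lexicographer interviewed every scientist*.
QR across an interrogative CP boundary is ruled out as a wh-island violation.
The inverse ordering *every scientist* > *a composer* is therefore underivable.

No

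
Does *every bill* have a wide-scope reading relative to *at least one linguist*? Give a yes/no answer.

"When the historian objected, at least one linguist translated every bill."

*every bill* is a matrix argument; the adjunct is an island but the target quantifier is outside it.
With no island boundary between them, the object can take inverse scope over the subject via ordinary QR within the clause.
Both orderings are possible: *at least one linguist* > *every bill* and *every bill* > *at least one linguist*.

Yes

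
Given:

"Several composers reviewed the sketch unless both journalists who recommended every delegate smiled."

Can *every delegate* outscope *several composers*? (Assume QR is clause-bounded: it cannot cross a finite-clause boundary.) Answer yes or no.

No

The target quantifier *every delegate* is part of the relative clause *who recommended every delegate*, which is itself inside the adjunct *unless both journalists who recommended every delegate smiled*.
The quantifier would have to escape first the RC and then the adjunct — two independent island violations.
Hence only narrow scope for *every delegate* (under *several composers*) survives.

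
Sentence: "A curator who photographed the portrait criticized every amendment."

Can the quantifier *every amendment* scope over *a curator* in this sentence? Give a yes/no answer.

Yes

The relative clause *who photographed the portrait* modifies *a curator*, but *every amendment* is not inside that relative clause — it is an argument of the matrix verb.
Ordinary QR to a clause-peripheral position gives the wide-scope LF for the lower DP.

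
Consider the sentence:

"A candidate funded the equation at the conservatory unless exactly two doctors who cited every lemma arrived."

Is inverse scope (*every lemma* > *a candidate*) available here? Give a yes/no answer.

No

The DP *every lemma* is contained in the relative clause *who cited every lemma*, which is itself inside the adjunct *unless exactly two doctors who cited every lemma arrived*.
Both the relative clause and the enclosing adjunct are scope islands; QR cannot cross either.
*every lemma* > *a candidate* would require crossing that boundary, which is illicit.
(Only the surface reading survives: one fixed candidate with respect to all the relevant lemmas.)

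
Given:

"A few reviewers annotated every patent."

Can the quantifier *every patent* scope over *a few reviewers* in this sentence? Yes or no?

Yes

*every patent* is the matrix object and *a few reviewers* the matrix subject; the two are clausemates.
Since no island is crossed, the inverse ordering is licensed alongside surface scope.
The sentence is scopally ambiguous between *a few reviewers* > *every patent* and *every patent* > *a few reviewers*.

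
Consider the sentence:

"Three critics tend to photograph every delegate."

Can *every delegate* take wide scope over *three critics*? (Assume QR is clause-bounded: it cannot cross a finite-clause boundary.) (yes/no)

Yes

*every delegate* is the object of the infinitival complement of a raising predicate; raising infinitives are transparent for QR, so the two DPs are in effect clausemates.
Clause-internal QR can adjoin the lower DP above the subject, yielding the inverse reading.
So *every delegate* > *three critics* is among the available readings.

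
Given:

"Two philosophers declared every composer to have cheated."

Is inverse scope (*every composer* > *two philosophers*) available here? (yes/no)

This is an ECM construction: *every composer* is the infinitival subject, Case-marked by the matrix verb, and the infinitive is transparent for QR.
Since no island is crossed, the inverse ordering is licensed alongside surface scope.

Yes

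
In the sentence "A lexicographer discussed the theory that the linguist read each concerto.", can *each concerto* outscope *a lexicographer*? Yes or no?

No

*each concerto* occurs within the complex NP *the theory that the linguist read each concerto*.
The complex NP is opaque for QR — the quantifier is frozen inside the noun's complement.
So the wide-scope reading for *each concerto* is blocked.
(Only the surface reading survives: one fixed lexicographer with respect to all the relevant concertos.)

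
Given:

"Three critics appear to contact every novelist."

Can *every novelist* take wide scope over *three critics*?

Yes

The matrix predicate is a raising verb, whose infinitival complement is not a scope island — *every novelist* can QR into the matrix clause.
QR within a single clause is free, so the lower quantifier may take scope over the higher one.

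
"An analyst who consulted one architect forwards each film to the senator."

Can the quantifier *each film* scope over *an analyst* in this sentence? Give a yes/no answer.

Yes

Although the sentence contains a relative clause (*who consulted one architect*), *each film* is outside it, in the matrix VP.
Ordinary QR to a clause-peripheral position gives the wide-scope LF for the lower DP.
So *each film* > *an analyst* is among the available readings.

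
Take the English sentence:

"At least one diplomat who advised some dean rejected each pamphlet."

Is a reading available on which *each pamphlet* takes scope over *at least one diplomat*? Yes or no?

The RC *who advised some dean* is an island, but *each pamphlet* is not inside it — it is the matrix object, a clausemate of *at least one diplomat*.
Nothing blocks QR of the lower DP to a position above the higher one, so inverse scope is available.
The sentence is scopally ambiguous between *at least one diplomat* > *each pamphlet* and *each pamphlet* > *at least one diplomat*.

Yes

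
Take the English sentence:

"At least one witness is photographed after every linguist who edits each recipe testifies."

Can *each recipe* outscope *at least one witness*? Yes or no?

No

Structurally, *each recipe* is inside the relative clause *who edits each recipe*, which is itself inside the adjunct *after every linguist who edits each recipe testifies*.
Nested islands: the RC island is itself inside an adjunct island, so wide scope is doubly excluded.
*each recipe* is confined to the island and cannot take scope over *at least one witness*.
(Only the surface reading survives: one fixed witness with respect to all the relevant recipes.)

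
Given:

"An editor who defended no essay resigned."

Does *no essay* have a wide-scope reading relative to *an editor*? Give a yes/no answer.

No

*no essay* is embedded in the relative clause *who defended no essay*.
The relative clause forms an island for QR, so the quantifier is confined to the head noun's restrictor.
So *no essay* cannot raise high enough to outscope *an editor*; only the surface ordering *an editor* > *no essay* is available.
(Only the surface reading survives: one fixed editor with respect to all the relevant essays.)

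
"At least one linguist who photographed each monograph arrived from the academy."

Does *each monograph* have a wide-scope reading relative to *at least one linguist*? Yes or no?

*each monograph* sits inside the relative clause *who photographed each monograph*.
Relative clauses block scope extraction: QR cannot target a position outside the modified NP.
Hence only narrow scope for *each monograph* (under *at least one linguist*) survives.

No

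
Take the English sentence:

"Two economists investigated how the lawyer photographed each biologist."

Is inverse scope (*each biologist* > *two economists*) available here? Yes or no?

*each biologist* sits inside the embedded question *how the lawyer photographed each biologist*.
The wh-island constraint blocks QR out of an embedded interrogative.
*each biologist* is confined to the island and cannot take scope over *two economists*.

No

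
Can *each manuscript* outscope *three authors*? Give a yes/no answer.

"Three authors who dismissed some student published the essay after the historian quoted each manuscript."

No

The DP *each manuscript* is contained in the adjunct clause *after the historian quoted each manuscript*.
Adjuncts are opaque for quantifier raising; a quantifier in an adjunct stays inside it.
So *each manuscript* cannot raise to a position above *three authors*.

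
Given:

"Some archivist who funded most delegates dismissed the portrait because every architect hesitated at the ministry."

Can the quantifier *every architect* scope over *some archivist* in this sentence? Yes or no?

No

The DP *every architect* is contained in the adjunct clause *because every architect hesitated at the ministry*.
Adjunct clauses are scope islands: a quantifier inside an adjunct cannot raise into the matrix clause.
So the wide-scope reading for *every architect* is blocked.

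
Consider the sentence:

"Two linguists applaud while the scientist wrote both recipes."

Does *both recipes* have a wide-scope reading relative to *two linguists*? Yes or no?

The target quantifier *both recipes* is part of the adjunct clause *while the scientist wrote both recipes*.
Adverbial clauses are not L-marked, so they are barriers for QR — the quantifier cannot escape the adjunct.
There is no licit LF on which *both recipes* c-commands *two linguists*.

No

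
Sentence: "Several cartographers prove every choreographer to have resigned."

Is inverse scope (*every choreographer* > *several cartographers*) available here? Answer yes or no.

Yes

*every choreographer* is an ECM subject; ECM complements are not islands, and the embedded quantifier may take matrix scope.
Since no island is crossed, the inverse ordering is licensed alongside surface scope.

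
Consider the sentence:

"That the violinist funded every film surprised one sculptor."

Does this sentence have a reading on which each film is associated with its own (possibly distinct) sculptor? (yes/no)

No

The paraphrase describes the scope ordering *every film* > *one sculptor*.
*every film* occurs within the sentential subject *that the violinist funded every film*.
The subject-island constraint blocks QR out of a clausal subject.
*every film* is confined to the island and cannot take scope over *one sculptor*.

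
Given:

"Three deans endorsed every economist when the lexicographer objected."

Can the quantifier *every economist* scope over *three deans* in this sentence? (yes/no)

Yes

*every economist* is a matrix argument; the adjunct is an island but the target quantifier is outside it.
Nothing blocks QR of the lower DP to a position above the higher one, so inverse scope is available.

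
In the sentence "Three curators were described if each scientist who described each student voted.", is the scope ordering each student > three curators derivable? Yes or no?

No

*each student* sits inside the relative clause *who described each student*, which is itself inside the adjunct *if each scientist who described each student voted*.
Both the relative clause and the enclosing adjunct are scope islands; QR cannot cross either.
*each student* is confined to the island and cannot take scope over *three curators*.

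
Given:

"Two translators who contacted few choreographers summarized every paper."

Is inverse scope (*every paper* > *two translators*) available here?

Yes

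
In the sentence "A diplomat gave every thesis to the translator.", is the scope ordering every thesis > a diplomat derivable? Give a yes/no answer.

*every thesis* and *a diplomat* are in the same minimal clause.
No island intervenes, so both surface and inverse scope are derivable.

Yes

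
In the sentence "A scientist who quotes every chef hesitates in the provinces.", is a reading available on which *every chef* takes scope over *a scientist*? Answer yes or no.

The DP *every chef* is contained in the relative clause *who quotes every chef*.
QR out of a relative clause is ruled out by the relative-clause island constraint.
The inverse ordering *every chef* > *a scientist* is therefore underivable.

No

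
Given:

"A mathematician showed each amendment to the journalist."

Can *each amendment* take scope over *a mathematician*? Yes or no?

*each amendment* and *a mathematician* are in the same minimal clause.
With no island boundary between them, the object can take inverse scope over the subject via ordinary QR within the clause.
So *each amendment* > *a mathematician* is among the available readings.

Yes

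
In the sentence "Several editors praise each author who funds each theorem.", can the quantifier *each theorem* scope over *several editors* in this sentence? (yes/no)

No

Structurally, *each theorem* is inside the relative clause *who funds each theorem* modifying *each author*.
Quantifiers inside a relative clause are trapped there; the RC boundary blocks QR.
So *each theorem* cannot raise high enough to outscope *several editors*; only the surface ordering *several editors* > *each theorem* is available.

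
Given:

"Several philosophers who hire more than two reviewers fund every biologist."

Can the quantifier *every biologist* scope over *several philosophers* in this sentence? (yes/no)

Yes

The relative clause *who hire more than two reviewers* modifies *several philosophers*, but *every biologist* is not inside that relative clause — it is an argument of the matrix verb.
Clause-internal QR can adjoin the lower DP above the subject, yielding the inverse reading.
Both orderings are possible: *several philosophers* > *every biologist* and *every biologist* > *several philosophers*.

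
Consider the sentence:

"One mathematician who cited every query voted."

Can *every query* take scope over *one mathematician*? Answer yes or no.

No

*every query* sits inside the relative clause *who cited every query*.
The relative clause forms an island for QR, so the quantifier is confined to the head noun's restrictor.
Hence only narrow scope for *every query* (under *one mathematician*) survives.
(Only the surface reading survives: one fixed mathematician with respect to all the relevant queries.)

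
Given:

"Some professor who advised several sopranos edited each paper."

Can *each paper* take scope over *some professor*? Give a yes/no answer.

Yes

*each paper* sits in the matrix clause, not in the relative clause on *some professor*.
Clause-internal QR can adjoin the lower DP above the subject, yielding the inverse reading.
Both orderings are possible: *some professor* > *each paper* and *each paper* > *some professor*.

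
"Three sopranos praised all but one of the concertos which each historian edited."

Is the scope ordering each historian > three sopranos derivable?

No

*each historian* occurs within the relative clause *which each historian edited* modifying *all but one of the concertos*.
Quantifiers inside a relative clause are trapped there; the RC boundary blocks QR.
Hence only narrow scope for *each historian* (under *three sopranos*) survives.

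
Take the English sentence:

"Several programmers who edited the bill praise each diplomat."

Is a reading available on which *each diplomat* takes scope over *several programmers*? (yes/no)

*each diplomat* sits in the matrix clause, not in the relative clause on *several programmers*.
QR within a single clause is free, so the lower quantifier may take scope over the higher one.

Yes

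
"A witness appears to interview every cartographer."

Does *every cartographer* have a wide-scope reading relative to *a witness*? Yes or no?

*every cartographer* is inside a raising infinitive, which is transparent to QR (no CP barrier), so it behaves as a matrix argument.
Ordinary QR to a clause-peripheral position gives the wide-scope LF for the lower DP.
The sentence is scopally ambiguous between *a witness* > *every cartographer* and *every cartographer* > *a witness*.

Yes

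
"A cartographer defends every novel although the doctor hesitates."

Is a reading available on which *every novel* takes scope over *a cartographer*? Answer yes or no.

Although there is an adjunct clause, *every novel* is in the main clause, not inside the adjunct.
Since no island is crossed, the inverse ordering is licensed alongside surface scope.
So *every novel* > *a cartographer* is among the available readings.

Yes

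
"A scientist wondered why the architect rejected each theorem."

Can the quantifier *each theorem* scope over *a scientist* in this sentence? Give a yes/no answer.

No

The target quantifier *each theorem* is part of the embedded question *why the architect rejected each theorem*.
The wh-island constraint blocks QR out of an embedded interrogative.
So *each theorem* cannot raise to a position above *a scientist*.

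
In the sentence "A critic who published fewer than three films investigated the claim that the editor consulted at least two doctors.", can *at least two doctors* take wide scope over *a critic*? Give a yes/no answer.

No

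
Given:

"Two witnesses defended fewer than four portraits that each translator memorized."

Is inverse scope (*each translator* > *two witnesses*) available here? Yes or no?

The DP *each translator* is contained in the relative clause *that each translator memorized* modifying *fewer than four portraits*.
Relative clauses block scope extraction: QR cannot target a position outside the modified NP.
The inverse ordering *each translator* > *two witnesses* is therefore underivable.

No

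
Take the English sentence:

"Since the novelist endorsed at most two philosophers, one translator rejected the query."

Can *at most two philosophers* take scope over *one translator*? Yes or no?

*at most two philosophers* is embedded in the adjunct clause *since the novelist endorsed at most two philosophers*.
The adjunct-island constraint bars QR out of an adverbial clause.
There is no licit LF on which *at most two philosophers* c-commands *one translator*.

No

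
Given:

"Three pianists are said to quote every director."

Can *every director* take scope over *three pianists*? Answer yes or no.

*every director* is inside a raising infinitive, which is transparent to QR (no CP barrier), so it behaves as a matrix argument.
Nothing blocks QR of the lower DP to a position above the higher one, so inverse scope is available.

Yes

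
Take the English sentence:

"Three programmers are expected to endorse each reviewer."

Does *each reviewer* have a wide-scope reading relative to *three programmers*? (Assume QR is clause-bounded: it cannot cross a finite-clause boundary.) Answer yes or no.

Yes

*each reviewer* is inside a raising infinitive, which is transparent to QR (no CP barrier), so it behaves as a matrix argument.
Nothing blocks QR of the lower DP to a position above the higher one, so inverse scope is available.
Both orderings are possible: *three programmers* > *each reviewer* and *each reviewer* > *three programmers*.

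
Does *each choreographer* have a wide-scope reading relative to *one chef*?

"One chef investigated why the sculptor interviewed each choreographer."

No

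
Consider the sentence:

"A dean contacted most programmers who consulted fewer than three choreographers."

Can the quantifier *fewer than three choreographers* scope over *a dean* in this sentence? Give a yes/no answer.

*fewer than three choreographers* is embedded in the relative clause *who consulted fewer than three choreographers* modifying *most programmers*.
The relative clause forms an island for QR, so the quantifier is confined to the head noun's restrictor.
There is no licit LF on which *fewer than three choreographers* c-commands *a dean*.

No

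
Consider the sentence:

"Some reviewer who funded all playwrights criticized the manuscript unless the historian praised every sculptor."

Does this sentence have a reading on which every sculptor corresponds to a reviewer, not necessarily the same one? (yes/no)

That reading corresponds to *every sculptor* > *some reviewer*.
*every sculptor* occurs within the adjunct clause *unless the historian praised every sculptor*.
Since the clause is an adjunct (not a complement), the Adjunct Condition blocks QR across its edge.
Hence only narrow scope for *every sculptor* (under *some reviewer*) survives.

No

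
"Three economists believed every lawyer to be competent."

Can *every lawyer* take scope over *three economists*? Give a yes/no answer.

The ECM infinitive is scope-transparent — *every lawyer* is free to raise above *three economists*.
Nothing blocks QR of the lower DP to a position above the higher one, so inverse scope is available.

Yes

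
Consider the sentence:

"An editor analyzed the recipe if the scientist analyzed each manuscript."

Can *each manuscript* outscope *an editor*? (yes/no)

No

*each manuscript* sits inside the adjunct clause *if the scientist analyzed each manuscript*.
Adjuncts are opaque for quantifier raising; a quantifier in an adjunct stays inside it.
There is no licit LF on which *each manuscript* c-commands *an editor*.
(Only the surface reading survives: one fixed editor with respect to all the relevant manuscripts.)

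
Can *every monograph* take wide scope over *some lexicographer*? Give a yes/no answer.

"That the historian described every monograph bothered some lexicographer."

No

*every monograph* sits inside the sentential subject *that the historian described every monograph*.
Sentential subjects are islands: a quantifier inside the subject clause cannot raise over the matrix predicate.
The ordering *every monograph* > *some lexicographer* is therefore underivable.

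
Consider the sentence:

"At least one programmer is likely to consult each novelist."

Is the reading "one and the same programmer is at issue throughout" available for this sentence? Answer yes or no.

Yes

The paraphrase describes the scope ordering *at least one programmer* > *each novelist*.
That is the surface-scope ordering, which is always one of the available readings — island constraints only ever restrict inverse scope.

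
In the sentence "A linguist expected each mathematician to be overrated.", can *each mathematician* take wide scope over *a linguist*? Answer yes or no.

Yes

This is an ECM construction: *each mathematician* is the infinitival subject, Case-marked by the matrix verb, and the infinitive is transparent for QR.
Ordinary QR to a clause-peripheral position gives the wide-scope LF for the lower DP.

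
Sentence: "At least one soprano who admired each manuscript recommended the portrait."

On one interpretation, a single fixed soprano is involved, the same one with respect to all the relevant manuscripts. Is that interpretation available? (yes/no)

Yes

The paraphrase describes the scope ordering *at least one soprano* > *each manuscript*.
Nothing needs to raise for *at least one soprano* > *each manuscript*, so no island constraint is at stake.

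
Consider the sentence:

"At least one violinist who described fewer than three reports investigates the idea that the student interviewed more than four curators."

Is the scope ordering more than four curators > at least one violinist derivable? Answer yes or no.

*more than four curators* sits inside the complex NP *the idea that the student interviewed more than four curators*.
Since the clause is the complement of a nominal head, the CNPC blocks scope extraction.
So *more than four curators* cannot raise to a position above *at least one violinist*.

No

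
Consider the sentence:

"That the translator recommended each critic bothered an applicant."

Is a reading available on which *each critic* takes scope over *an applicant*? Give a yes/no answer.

The target quantifier *each critic* is part of the sentential subject *that the translator recommended each critic*.
Clausal subjects are scope islands; QR from inside the subject into the matrix is barred.
So the wide-scope reading for *each critic* is blocked.

No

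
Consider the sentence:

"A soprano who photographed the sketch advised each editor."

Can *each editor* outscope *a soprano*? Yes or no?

*each editor* is a matrix argument; only *a soprano* is modified by the relative clause *who photographed the sketch*, so the RC island is irrelevant to the target quantifier.
Since no island is crossed, the inverse ordering is licensed alongside surface scope.

Yes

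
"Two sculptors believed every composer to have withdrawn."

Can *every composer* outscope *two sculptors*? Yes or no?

*every composer* is an ECM subject; ECM complements are not islands, and the embedded quantifier may take matrix scope.
Since no island is crossed, the inverse ordering is licensed alongside surface scope.

Yes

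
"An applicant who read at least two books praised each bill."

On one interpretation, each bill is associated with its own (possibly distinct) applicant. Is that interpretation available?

Yes

The paraphrase describes the scope ordering *each bill* > *an applicant*.
*each bill* is a matrix argument; only *an applicant* is modified by the relative clause *who read at least two books*, so the RC island is irrelevant to the target quantifier.
Nothing blocks QR of the lower DP to a position above the higher one, so inverse scope is available.
So *each bill* > *an applicant* is among the available readings.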